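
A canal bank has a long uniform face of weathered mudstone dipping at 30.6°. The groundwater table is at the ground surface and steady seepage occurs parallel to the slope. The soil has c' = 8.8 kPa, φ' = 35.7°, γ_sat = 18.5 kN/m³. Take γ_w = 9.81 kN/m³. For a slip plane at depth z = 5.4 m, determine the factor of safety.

With seepage parallel to the slope and the water table at the surface, the effective normal stress on the slip plane uses the buoyant unit weight γ' = γ_sat − γ_w while the driving shear stress uses γ_sat:
FS = [c' + γ' z cos²β tanφ'] / [γ_sat z sinβ cosβ]
γ' = 18.5 − 9.81 = 8.69 kN/m³
Numerator = 8.8 + 8.69·5.4·cos²30.6°·tan35.7° = 8.8 + 8.69·5.4·0.7409·0.7186 = 33.782 kPa
Denominator = 18.5·5.4·sin30.6°·cos30.6° = 18.5·5.4·0.5090·0.8607 = 43.772 kPa
FS = 33.782 / 43.772 = 0.772

FS = 0.77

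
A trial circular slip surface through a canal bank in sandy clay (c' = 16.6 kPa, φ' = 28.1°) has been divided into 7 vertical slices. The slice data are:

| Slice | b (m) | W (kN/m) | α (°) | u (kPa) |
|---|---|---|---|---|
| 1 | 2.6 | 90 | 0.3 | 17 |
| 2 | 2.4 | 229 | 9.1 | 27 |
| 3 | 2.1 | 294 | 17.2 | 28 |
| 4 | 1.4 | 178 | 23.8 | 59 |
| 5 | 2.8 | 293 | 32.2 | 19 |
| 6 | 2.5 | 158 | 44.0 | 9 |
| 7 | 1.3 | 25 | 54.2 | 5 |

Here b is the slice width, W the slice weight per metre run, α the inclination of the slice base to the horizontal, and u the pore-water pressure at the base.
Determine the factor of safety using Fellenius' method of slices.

Ordinary method of slices: FS = Σ[c'·Δl_i + (W_i cosα_i − u_i·Δl_i)·tanφ'] / Σ W_i sinα_i, with Δl_i = b_i / cosα_i.
Slice 1: Δl = 2.6/cos0.3° = 2.600 m; N'_1 = 90·cos0.3° − 17·2.600 = 45.8; c'Δl = 43.16; W sinα = 0.5
Slice 2: Δl = 2.4/cos9.1° = 2.431 m; N'_2 = 229·cos9.1° − 27·2.431 = 160.5; c'Δl = 40.35; W sinα = 36.2
Slice 3: Δl = 2.1/cos17.2° = 2.198 m; N'_3 = 294·cos17.2° − 28·2.198 = 219.3; c'Δl = 36.49; W sinα = 86.9
Slice 4: Δl = 1.4/cos23.8° = 1.530 m; N'_4 = 178·cos23.8° − 59·1.530 = 72.6; c'Δl = 25.40; W sinα = 71.8
Slice 5: Δl = 2.8/cos32.2° = 3.309 m; N'_5 = 293·cos32.2° − 19·3.309 = 185.1; c'Δl = 54.93; W sinα = 156.1
Slice 6: Δl = 2.5/cos44.0° = 3.475 m; N'_6 = 158·cos44.0° − 9·3.475 = 82.4; c'Δl = 57.69; W sinα = 109.8
Slice 7: Δl = 1.3/cos54.2° = 2.222 m; N'_7 = 25·cos54.2° − 5·2.222 = 3.5; c'Δl = 36.89; W sinα = 20.3
Σc'Δl = 294.9 kN/m; ΣN' = 769.1 kN/m; ΣW sinα = 481.6 kN/m
Resisting = 294.9 + 769.1·tan28.1° = 294.9 + 410.7 = 705.6 kN/m
FS = 705.6 / 481.6 = 1.465

FS = 1.47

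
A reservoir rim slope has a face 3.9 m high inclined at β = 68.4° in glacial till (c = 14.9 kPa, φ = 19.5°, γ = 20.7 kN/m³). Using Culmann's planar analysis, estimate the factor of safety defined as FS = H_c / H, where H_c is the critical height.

FS = 1.89

H_c = (4c/γ) · sinβ cosφ / [1 − cos(β − φ)]
    = (4·14.9/20.7) · sin68.4°·cos19.5° / [1 − cos48.9°]
    = 2.879 · 0.8764 / 0.3426 = 7.37 m
FS = H_c / H = 7.37 / 3.9 = 1.889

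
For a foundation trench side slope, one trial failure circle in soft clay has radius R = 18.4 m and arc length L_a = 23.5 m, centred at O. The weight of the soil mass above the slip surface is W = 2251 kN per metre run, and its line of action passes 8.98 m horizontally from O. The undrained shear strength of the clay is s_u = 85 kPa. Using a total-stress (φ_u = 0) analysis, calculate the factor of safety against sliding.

FS = 1.82

Taking moments about the centre O, the resisting moment is provided by the undrained shear strength acting along the arc:
M_R = s_u·L_a·R = 85·23.50·18.4 = 36754.0 kN·m/m
M_D = W·d = 2251·8.98 = 20214.0 kN·m/m
FS = M_R / M_D = 36754.0 / 20214.0 = 1.818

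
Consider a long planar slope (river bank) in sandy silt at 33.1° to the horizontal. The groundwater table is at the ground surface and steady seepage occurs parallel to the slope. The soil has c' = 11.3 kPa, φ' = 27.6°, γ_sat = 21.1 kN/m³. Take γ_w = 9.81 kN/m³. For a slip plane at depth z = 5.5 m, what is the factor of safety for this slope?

With seepage parallel to the slope and the water table at the surface, the effective normal stress on the slip plane uses the buoyant unit weight γ' = γ_sat − γ_w while the driving shear stress uses γ_sat:
FS = [c' + γ' z cos²β tanφ'] / [γ_sat z sinβ cosβ]
γ' = 21.1 − 9.81 = 11.29 kN/m³
Numerator = 11.3 + 11.29·5.5·cos²33.1°·tan27.6° = 11.3 + 11.29·5.5·0.7018·0.5228 = 34.081 kPa
Denominator = 21.1·5.5·sin33.1°·cos33.1° = 21.1·5.5·0.5461·0.8377 = 53.091 kPa
FS = 34.081 / 53.091 = 0.642

FS = 0.64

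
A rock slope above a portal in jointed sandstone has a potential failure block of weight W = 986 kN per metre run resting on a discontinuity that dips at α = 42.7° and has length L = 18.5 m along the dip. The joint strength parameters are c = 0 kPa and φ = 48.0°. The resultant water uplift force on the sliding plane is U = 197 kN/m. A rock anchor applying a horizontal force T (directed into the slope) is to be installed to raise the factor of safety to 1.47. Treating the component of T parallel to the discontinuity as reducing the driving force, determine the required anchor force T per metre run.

T = 216 kN/m

Resolving forces along and normal to the sliding plane, with the horizontal anchor force T adding T·sinα to the effective normal force and T·cosα acting up the plane against the driving force:
FS = [cL + (W cosα − U + T sinα) tanφ] / [W sinα − T cosα]
Without the anchor: N' = 527.6 kN/m, driving T_d = 668.7 kN/m, resisting R = 0·18.5 + 527.6·tan48.0° = 586.0 kN/m, FS = 0.88.
Setting FS = 1.47 and solving for T:
1.47·(668.7 − T cos42.7°) = 586.0 + T sin42.7°·tan48.0°
T·(sin42.7°·tan48.0° + 1.47·cos42.7°) = 1.47·668.7 − 586.0
T·(0.6782·1.1106 + 1.47·0.7349) = 982.9 − 586.0 = 397.0
T·1.8335 = 397.0
T = 216.5 kN/m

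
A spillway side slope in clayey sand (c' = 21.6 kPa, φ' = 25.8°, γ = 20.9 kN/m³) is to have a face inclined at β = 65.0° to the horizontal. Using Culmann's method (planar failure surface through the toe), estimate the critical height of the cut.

Culmann's analysis gives the critical failure plane at α_cr = (β + φ')/2 = (65.0 + 25.8)/2 = 45.4°, and the critical height
H_c = (4c'/γ) · sinβ cosφ' / [1 − cos(β − φ')]
    = (4·21.6/20.9) · sin65.0°·cos25.8° / [1 − cos(39.2°)]
    = 4.134 · 0.9063·0.9003 / [1 − 0.7749]
    = 4.134 · 0.8160 / 0.2251
    = 14.99 m

H_c = 14.99 m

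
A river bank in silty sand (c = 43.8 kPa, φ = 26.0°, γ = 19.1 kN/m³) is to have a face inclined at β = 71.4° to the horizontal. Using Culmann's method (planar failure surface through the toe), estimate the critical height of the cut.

H_c = 26.23 m

Culmann's analysis gives the critical failure plane at α_cr = (β + φ)/2 = (71.4 + 26.0)/2 = 48.7°, and the critical height
H_c = (4c/γ) · sinβ cosφ / [1 − cos(β − φ)]
    = (4·43.8/19.1) · sin71.4°·cos26.0° / [1 − cos(45.4°)]
    = 9.173 · 0.9478·0.8988 / [1 − 0.7022]
    = 9.173 · 0.8518 / 0.2978
    = 26.23 m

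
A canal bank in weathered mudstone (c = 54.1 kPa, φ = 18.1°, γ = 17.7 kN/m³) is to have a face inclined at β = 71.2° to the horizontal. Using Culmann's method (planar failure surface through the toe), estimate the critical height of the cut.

Culmann's analysis gives the critical failure plane at α_cr = (β + φ)/2 = (71.2 + 18.1)/2 = 44.7°, and the critical height
H_c = (4c/γ) · sinβ cosφ / [1 − cos(β − φ)]
    = (4·54.1/17.7) · sin71.2°·cos18.1° / [1 − cos(53.1°)]
    = 12.226 · 0.9466·0.9505 / [1 − 0.6004]
    = 12.226 · 0.8998 / 0.3996
    = 27.53 m

H_c = 27.53 m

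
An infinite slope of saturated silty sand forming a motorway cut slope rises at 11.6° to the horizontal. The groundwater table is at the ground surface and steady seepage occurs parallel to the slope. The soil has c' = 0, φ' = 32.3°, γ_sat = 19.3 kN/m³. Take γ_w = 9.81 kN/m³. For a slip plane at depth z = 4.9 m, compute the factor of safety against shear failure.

FS = 1.51

With seepage parallel to the slope and the water table at the surface, the effective normal stress on the slip plane uses the buoyant unit weight γ' = γ_sat − γ_w while the driving shear stress uses γ_sat:
FS = [c' + γ' z cos²β tanφ'] / [γ_sat z sinβ cosβ]
(For c' = 0 this reduces to FS = (γ'/γ_sat)·tanφ'/tanβ.)
γ' = 19.3 − 9.81 = 9.49 kN/m³
Numerator = 0.0 + 9.49·4.9·cos²11.6°·tan32.3° = 0.0 + 9.49·4.9·0.9596·0.6322 = 28.208 kPa
Denominator = 19.3·4.9·sin11.6°·cos11.6° = 19.3·4.9·0.2011·0.9796 = 18.628 kPa
FS = 28.208 / 18.628 = 1.514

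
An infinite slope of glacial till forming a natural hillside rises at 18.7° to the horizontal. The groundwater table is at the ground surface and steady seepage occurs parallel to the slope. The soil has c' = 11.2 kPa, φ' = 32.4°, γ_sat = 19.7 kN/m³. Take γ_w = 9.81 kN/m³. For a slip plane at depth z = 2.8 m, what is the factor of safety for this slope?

With seepage parallel to the slope and the water table at the surface, the effective normal stress on the slip plane uses the buoyant unit weight γ' = γ_sat − γ_w while the driving shear stress uses γ_sat:
FS = [c' + γ' z cos²β tanφ'] / [γ_sat z sinβ cosβ]
γ' = 19.7 − 9.81 = 9.89 kN/m³
Numerator = 11.2 + 9.89·2.8·cos²18.7°·tan32.4° = 11.2 + 9.89·2.8·0.8972·0.6346 = 26.967 kPa
Denominator = 19.7·2.8·sin18.7°·cos18.7° = 19.7·2.8·0.3206·0.9472 = 16.751 kPa
FS = 26.967 / 16.751 = 1.610

FS = 1.61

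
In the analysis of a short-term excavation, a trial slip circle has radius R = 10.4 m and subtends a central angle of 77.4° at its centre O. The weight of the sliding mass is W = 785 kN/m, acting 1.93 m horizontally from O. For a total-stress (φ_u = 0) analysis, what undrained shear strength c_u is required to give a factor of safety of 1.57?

FS = c_u·L_a·R / (W·d), so c_u = FS·W·d / (L_a·R).
Arc length L_a = R·θ = 10.4·(77.4°·π/180) = 10.4·1.3509 = 14.05 m
c_u = 1.57·785·1.93 / (14.05·10.4) = 2378.6 / 146.11 = 16.28 kPa

c_u = 16.3 kPa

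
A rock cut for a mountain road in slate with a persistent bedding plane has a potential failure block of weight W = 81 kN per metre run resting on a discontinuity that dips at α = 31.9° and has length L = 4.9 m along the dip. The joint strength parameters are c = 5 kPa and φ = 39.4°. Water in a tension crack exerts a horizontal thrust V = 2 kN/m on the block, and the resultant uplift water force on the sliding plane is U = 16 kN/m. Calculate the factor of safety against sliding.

FS = 1.51

Resolving the block weight along and normal to the plane and applying the Mohr–Coulomb strength on the joint:
N' = W cosα − U − V sinα = 81·cos31.9° − 16 − 2·sin31.9° = 51.7 kN/m
Driving force T = W sinα + V cosα = 81·sin31.9° + 2·cos31.9° = 44.5 kN/m
Resisting force R = c·L + N'·tanφ = 5·4.9 + 51.7·tan39.4° = 24.5 + 42.5 = 67.0 kN/m
FS = R / T = 67.0 / 44.5 = 1.505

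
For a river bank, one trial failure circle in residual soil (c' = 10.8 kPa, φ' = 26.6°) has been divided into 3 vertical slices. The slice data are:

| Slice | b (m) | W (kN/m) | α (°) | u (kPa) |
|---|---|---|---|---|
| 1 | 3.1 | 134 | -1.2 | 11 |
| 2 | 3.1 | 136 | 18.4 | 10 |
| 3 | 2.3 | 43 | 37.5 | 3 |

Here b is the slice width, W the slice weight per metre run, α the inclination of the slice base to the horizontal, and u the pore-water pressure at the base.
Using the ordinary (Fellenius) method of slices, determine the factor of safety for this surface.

FS = 3.18

Ordinary method of slices: FS = Σ[c'·Δl_i + (W_i cosα_i − u_i·Δl_i)·tanφ'] / Σ W_i sinα_i, with Δl_i = b_i / cosα_i.
Slice 1: Δl = 3.1/cos(-1.2°) = 3.101 m; N'_1 = 134·cos(-1.2°) − 11·3.101 = 99.9; c'Δl = 33.49; W sinα = -2.8
Slice 2: Δl = 3.1/cos18.4° = 3.267 m; N'_2 = 136·cos18.4° − 10·3.267 = 96.4; c'Δl = 35.28; W sinα = 42.9
Slice 3: Δl = 2.3/cos37.5° = 2.899 m; N'_3 = 43·cos37.5° − 3·2.899 = 25.4; c'Δl = 31.31; W sinα = 26.2
Σc'Δl = 100.1 kN/m; ΣN' = 221.7 kN/m; ΣW sinα = 66.3 kN/m
Resisting = 100.1 + 221.7·tan26.6° = 100.1 + 111.0 = 211.1 kN/m
FS = 211.1 / 66.3 = 3.184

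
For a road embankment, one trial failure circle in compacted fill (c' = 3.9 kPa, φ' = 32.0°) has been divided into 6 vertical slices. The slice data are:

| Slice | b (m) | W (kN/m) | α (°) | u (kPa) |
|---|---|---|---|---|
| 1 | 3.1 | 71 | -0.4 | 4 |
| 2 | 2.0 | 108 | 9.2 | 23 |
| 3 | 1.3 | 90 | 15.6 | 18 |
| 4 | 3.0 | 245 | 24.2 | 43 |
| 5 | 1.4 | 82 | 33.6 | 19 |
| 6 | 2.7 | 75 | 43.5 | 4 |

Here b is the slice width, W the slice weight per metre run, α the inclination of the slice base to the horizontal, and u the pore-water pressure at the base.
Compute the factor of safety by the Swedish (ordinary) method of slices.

FS = 1.14

Ordinary method of slices: FS = Σ[c'·Δl_i + (W_i cosα_i − u_i·Δl_i)·tanφ'] / Σ W_i sinα_i, with Δl_i = b_i / cosα_i.
Slice 1: Δl = 3.1/cos(-0.4°) = 3.100 m; N'_1 = 71·cos(-0.4°) − 4·3.100 = 58.6; c'Δl = 12.09; W sinα = -0.5
Slice 2: Δl = 2.0/cos9.2° = 2.026 m; N'_2 = 108·cos9.2° − 23·2.026 = 60.0; c'Δl = 7.90; W sinα = 17.3
Slice 3: Δl = 1.3/cos15.6° = 1.350 m; N'_3 = 90·cos15.6° − 18·1.350 = 62.4; c'Δl = 5.26; W sinα = 24.2
Slice 4: Δl = 3.0/cos24.2° = 3.289 m; N'_4 = 245·cos24.2° − 43·3.289 = 82.0; c'Δl = 12.83; W sinα = 100.4
Slice 5: Δl = 1.4/cos33.6° = 1.681 m; N'_5 = 82·cos33.6° − 19·1.681 = 36.4; c'Δl = 6.56; W sinα = 45.4
Slice 6: Δl = 2.7/cos43.5° = 3.722 m; N'_6 = 75·cos43.5° − 4·3.722 = 39.5; c'Δl = 14.52; W sinα = 51.6
Σc'Δl = 59.2 kN/m; ΣN' = 338.9 kN/m; ΣW sinα = 238.4 kN/m
Resisting = 59.2 + 338.9·tan32.0° = 59.2 + 211.8 = 270.9 kN/m
FS = 270.9 / 238.4 = 1.136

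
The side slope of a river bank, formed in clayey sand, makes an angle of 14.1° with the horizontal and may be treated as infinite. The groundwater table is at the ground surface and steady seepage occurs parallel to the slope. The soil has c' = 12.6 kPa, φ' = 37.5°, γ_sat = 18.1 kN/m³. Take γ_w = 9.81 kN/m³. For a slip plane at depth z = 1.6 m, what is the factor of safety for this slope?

FS = 3.24

With seepage parallel to the slope and the water table at the surface, the effective normal stress on the slip plane uses the buoyant unit weight γ' = γ_sat − γ_w while the driving shear stress uses γ_sat:
FS = [c' + γ' z cos²β tanφ'] / [γ_sat z sinβ cosβ]
γ' = 18.1 − 9.81 = 8.29 kN/m³
Numerator = 12.6 + 8.29·1.6·cos²14.1°·tan37.5° = 12.6 + 8.29·1.6·0.9407·0.7673 = 22.174 kPa
Denominator = 18.1·1.6·sin14.1°·cos14.1° = 18.1·1.6·0.2436·0.9699 = 6.843 kPa
FS = 22.174 / 6.843 = 3.241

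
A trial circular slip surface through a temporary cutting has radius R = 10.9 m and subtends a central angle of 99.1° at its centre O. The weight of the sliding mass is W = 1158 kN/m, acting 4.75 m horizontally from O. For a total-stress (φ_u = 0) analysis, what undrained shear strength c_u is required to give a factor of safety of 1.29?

c_u = 34.5 kPa

FS = c_u·L_a·R / (W·d), so c_u = FS·W·d / (L_a·R).
Arc length L_a = R·θ = 10.9·(99.1°·π/180) = 10.9·1.7296 = 18.85 m
c_u = 1.29·1158·4.75 / (18.85·10.9) = 7095.6 / 205.50 = 34.53 kPa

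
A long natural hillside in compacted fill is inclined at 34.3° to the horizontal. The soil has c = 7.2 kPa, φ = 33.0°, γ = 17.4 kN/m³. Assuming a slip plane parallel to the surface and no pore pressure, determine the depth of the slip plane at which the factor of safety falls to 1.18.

z = 3.90 m

Setting FS = 1.18 in FS = [c + γz cos²β tanφ] / [γz sinβ cosβ] and solving for z:
z = c / [γ cosβ (FS·sinβ − cosβ·tanφ)]
  = 7.2 / [17.4·cos34.3°·(1.18·sin34.3° − cos34.3°·tan33.0°)]
  = 7.2 / [17.4·0.8261·(1.18·0.5635 − 0.8261·0.6494)]
  = 7.2 / 1.8469 = 3.898 m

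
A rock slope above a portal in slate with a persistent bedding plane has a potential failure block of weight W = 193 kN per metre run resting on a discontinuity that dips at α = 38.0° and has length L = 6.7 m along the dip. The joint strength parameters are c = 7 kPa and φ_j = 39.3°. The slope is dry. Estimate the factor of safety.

Resolving the block weight along and normal to the plane and applying the Mohr–Coulomb strength on the joint:
N' = W cosα = 193·cos38.0° = 152.1 kN/m
Driving force T = W sinα = 193·sin38.0° = 118.8 kN/m
Resisting force R = c·L + N'·tanφ_j = 7·6.7 + 152.1·tan39.3° = 46.9 + 124.5 = 171.4 kN/m
FS = R / T = 171.4 / 118.8 = 1.442

FS = 1.44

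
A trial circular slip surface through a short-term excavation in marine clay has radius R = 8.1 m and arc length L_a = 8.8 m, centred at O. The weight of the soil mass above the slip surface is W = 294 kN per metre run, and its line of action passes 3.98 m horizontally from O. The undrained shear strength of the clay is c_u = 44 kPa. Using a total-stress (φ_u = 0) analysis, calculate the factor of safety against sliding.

Taking moments about the centre O, the resisting moment is provided by the undrained shear strength acting along the arc:
M_R = c_u·L_a·R = 44·8.80·8.1 = 3136.3 kN·m/m
M_D = W·d = 294·3.98 = 1170.1 kN·m/m
FS = M_R / M_D = 3136.3 / 1170.1 = 2.680

FS = 2.68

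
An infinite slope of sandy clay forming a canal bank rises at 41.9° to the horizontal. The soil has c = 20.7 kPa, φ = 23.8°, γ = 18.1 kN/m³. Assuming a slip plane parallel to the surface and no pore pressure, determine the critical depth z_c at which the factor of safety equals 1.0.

Setting FS = 1.00 in FS = [c + γz cos²β tanφ] / [γz sinβ cosβ] and solving for z:
z = c / [γ cosβ (FS·sinβ − cosβ·tanφ)]
  = 20.7 / [18.1·cos41.9°·(1.00·sin41.9° − cos41.9°·tan23.8°)]
  = 20.7 / [18.1·0.7443·(1.00·0.6678 − 0.7443·0.4411)]
  = 20.7 / 4.5745 = 4.525 m

z_c = 4.53 m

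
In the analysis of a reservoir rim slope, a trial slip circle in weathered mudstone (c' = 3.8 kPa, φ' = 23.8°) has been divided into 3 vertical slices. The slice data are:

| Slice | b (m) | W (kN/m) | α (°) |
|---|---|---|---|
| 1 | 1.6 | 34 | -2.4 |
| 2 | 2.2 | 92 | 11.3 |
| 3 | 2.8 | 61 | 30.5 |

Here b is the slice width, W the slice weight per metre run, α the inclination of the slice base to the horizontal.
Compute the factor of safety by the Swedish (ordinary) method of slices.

FS = 2.21

Ordinary method of slices: FS = Σ[c'·Δl_i + (W_i cosα_i)·tanφ'] / Σ W_i sinα_i, with Δl_i = b_i / cosα_i.
Slice 1: Δl = 1.6/cos(-2.4°) = 1.601 m; N'_1 = 34·cos(-2.4°) = 34.0; c'Δl = 6.09; W sinα = -1.4
Slice 2: Δl = 2.2/cos11.3° = 2.243 m; N'_2 = 92·cos11.3° = 90.2; c'Δl = 8.53; W sinα = 18.0
Slice 3: Δl = 2.8/cos30.5° = 3.250 m; N'_3 = 61·cos30.5° = 52.6; c'Δl = 12.35; W sinα = 31.0
Σc'Δl = 27.0 kN/m; ΣN' = 176.7 kN/m; ΣW sinα = 47.6 kN/m
Resisting = 27.0 + 176.7·tan23.8° = 27.0 + 78.0 = 104.9 kN/m
FS = 104.9 / 47.6 = 2.206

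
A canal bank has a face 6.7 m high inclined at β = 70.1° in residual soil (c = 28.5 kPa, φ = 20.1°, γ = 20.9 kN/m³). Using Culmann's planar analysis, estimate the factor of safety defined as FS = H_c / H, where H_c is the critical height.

H_c = (4c/γ) · sinβ cosφ / [1 − cos(β − φ)]
    = (4·28.5/20.9) · sin70.1°·cos20.1° / [1 − cos50.0°]
    = 5.455 · 0.8830 / 0.3572 = 13.48 m
FS = H_c / H = 13.48 / 6.7 = 2.012

FS = 2.01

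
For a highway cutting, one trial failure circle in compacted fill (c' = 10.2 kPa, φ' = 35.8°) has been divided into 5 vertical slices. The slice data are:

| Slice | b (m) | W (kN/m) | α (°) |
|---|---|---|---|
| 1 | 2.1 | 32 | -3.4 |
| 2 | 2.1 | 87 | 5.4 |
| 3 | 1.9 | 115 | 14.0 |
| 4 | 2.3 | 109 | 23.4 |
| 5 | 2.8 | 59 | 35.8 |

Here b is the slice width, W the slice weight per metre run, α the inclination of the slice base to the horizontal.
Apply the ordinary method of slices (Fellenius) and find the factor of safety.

Ordinary method of slices: FS = Σ[c'·Δl_i + (W_i cosα_i)·tanφ'] / Σ W_i sinα_i, with Δl_i = b_i / cosα_i.
Slice 1: Δl = 2.1/cos(-3.4°) = 2.104 m; N'_1 = 32·cos(-3.4°) = 31.9; c'Δl = 21.46; W sinα = -1.9
Slice 2: Δl = 2.1/cos5.4° = 2.109 m; N'_2 = 87·cos5.4° = 86.6; c'Δl = 21.52; W sinα = 8.2
Slice 3: Δl = 1.9/cos14.0° = 1.958 m; N'_3 = 115·cos14.0° = 111.6; c'Δl = 19.97; W sinα = 27.8
Slice 4: Δl = 2.3/cos23.4° = 2.506 m; N'_4 = 109·cos23.4° = 100.0; c'Δl = 25.56; W sinα = 43.3
Slice 5: Δl = 2.8/cos35.8° = 3.452 m; N'_5 = 59·cos35.8° = 47.9; c'Δl = 35.21; W sinα = 34.5
Σc'Δl = 123.7 kN/m; ΣN' = 378.0 kN/m; ΣW sinα = 111.9 kN/m
Resisting = 123.7 + 378.0·tan35.8° = 123.7 + 272.6 = 396.4 kN/m
FS = 396.4 / 111.9 = 3.542

FS = 3.54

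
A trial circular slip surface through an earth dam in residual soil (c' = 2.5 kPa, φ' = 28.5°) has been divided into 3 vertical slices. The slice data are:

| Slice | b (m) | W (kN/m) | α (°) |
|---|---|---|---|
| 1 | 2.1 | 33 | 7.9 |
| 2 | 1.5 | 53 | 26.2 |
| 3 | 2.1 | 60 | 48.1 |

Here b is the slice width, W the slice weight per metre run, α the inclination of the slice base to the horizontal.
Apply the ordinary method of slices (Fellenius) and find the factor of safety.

Ordinary method of slices: FS = Σ[c'·Δl_i + (W_i cosα_i)·tanφ'] / Σ W_i sinα_i, with Δl_i = b_i / cosα_i.
Slice 1: Δl = 2.1/cos7.9° = 2.120 m; N'_1 = 33·cos7.9° = 32.7; c'Δl = 5.30; W sinα = 4.5
Slice 2: Δl = 1.5/cos26.2° = 1.672 m; N'_2 = 53·cos26.2° = 47.6; c'Δl = 4.18; W sinα = 23.4
Slice 3: Δl = 2.1/cos48.1° = 3.145 m; N'_3 = 60·cos48.1° = 40.1; c'Δl = 7.86; W sinα = 44.7
Σc'Δl = 17.3 kN/m; ΣN' = 120.3 kN/m; ΣW sinα = 72.6 kN/m
Resisting = 17.3 + 120.3·tan28.5° = 17.3 + 65.3 = 82.7 kN/m
FS = 82.7 / 72.6 = 1.139

FS = 1.14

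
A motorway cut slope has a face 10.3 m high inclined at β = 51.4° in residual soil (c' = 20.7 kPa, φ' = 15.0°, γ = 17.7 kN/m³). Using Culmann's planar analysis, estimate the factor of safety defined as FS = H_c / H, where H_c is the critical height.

FS = 1.76

H_c = (4c'/γ) · sinβ cosφ' / [1 − cos(β − φ')]
    = (4·20.7/17.7) · sin51.4°·cos15.0° / [1 − cos36.4°]
    = 4.678 · 0.7549 / 0.1951 = 18.10 m
FS = H_c / H = 18.10 / 10.3 = 1.757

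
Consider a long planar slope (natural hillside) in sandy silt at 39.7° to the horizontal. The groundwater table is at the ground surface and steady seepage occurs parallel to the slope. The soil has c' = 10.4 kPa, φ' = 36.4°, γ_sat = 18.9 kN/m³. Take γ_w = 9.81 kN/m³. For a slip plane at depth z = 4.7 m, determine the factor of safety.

FS = 0.67

With seepage parallel to the slope and the water table at the surface, the effective normal stress on the slip plane uses the buoyant unit weight γ' = γ_sat − γ_w while the driving shear stress uses γ_sat:
FS = [c' + γ' z cos²β tanφ'] / [γ_sat z sinβ cosβ]
γ' = 18.9 − 9.81 = 9.09 kN/m³
Numerator = 10.4 + 9.09·4.7·cos²39.7°·tan36.4° = 10.4 + 9.09·4.7·0.5920·0.7373 = 29.046 kPa
Denominator = 18.9·4.7·sin39.7°·cos39.7° = 18.9·4.7·0.6388·0.7694 = 43.657 kPa
FS = 29.046 / 43.657 = 0.665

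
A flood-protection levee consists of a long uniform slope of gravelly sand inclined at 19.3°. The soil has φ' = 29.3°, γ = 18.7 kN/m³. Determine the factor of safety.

For a dry cohesionless infinite slope the factor of safety is FS = tanφ' / tanβ.
FS = tan29.3° / tan19.3° = 0.5612 / 0.3502 = 1.602

FS = 1.60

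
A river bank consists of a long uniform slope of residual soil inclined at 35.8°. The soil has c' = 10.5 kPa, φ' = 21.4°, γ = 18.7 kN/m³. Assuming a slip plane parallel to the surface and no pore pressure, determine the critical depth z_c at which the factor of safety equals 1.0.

Setting FS = 1.00 in FS = [c' + γz cos²β tanφ'] / [γz sinβ cosβ] and solving for z:
z = c' / [γ cosβ (FS·sinβ − cosβ·tanφ')]
  = 10.5 / [18.7·cos35.8°·(1.00·sin35.8° − cos35.8°·tan21.4°)]
  = 10.5 / [18.7·0.8111·(1.00·0.5850 − 0.8111·0.3919)]
  = 10.5 / 4.0512 = 2.592 m

z_c = 2.59 m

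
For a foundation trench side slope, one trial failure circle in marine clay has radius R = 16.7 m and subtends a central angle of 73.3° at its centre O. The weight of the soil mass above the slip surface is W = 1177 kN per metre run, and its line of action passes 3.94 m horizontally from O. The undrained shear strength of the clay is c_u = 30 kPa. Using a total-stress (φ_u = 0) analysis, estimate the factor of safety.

Taking moments about the centre O, the resisting moment is provided by the undrained shear strength acting along the arc:
Arc length L_a = R·θ = 16.7·(73.3°·π/180) = 16.7·1.2793 = 21.36 m
M_R = c_u·L_a·R = 30·21.36·16.7 = 10703.7 kN·m/m
M_D = W·d = 1177·3.94 = 4637.4 kN·m/m
FS = M_R / M_D = 10703.7 / 4637.4 = 2.308

FS = 2.31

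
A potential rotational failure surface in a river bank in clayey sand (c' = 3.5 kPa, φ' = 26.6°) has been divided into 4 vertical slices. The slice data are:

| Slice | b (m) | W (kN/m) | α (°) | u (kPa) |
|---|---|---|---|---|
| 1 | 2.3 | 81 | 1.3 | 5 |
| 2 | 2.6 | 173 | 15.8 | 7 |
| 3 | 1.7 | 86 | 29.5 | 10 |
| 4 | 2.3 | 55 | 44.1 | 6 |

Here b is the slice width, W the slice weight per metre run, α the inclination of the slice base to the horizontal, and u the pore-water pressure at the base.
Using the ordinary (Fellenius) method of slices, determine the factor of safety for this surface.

Ordinary method of slices: FS = Σ[c'·Δl_i + (W_i cosα_i − u_i·Δl_i)·tanφ'] / Σ W_i sinα_i, with Δl_i = b_i / cosα_i.
Slice 1: Δl = 2.3/cos1.3° = 2.301 m; N'_1 = 81·cos1.3° − 5·2.301 = 69.5; c'Δl = 8.05; W sinα = 1.8
Slice 2: Δl = 2.6/cos15.8° = 2.702 m; N'_2 = 173·cos15.8° − 7·2.702 = 147.5; c'Δl = 9.46; W sinα = 47.1
Slice 3: Δl = 1.7/cos29.5° = 1.953 m; N'_3 = 86·cos29.5° − 10·1.953 = 55.3; c'Δl = 6.84; W sinα = 42.3
Slice 4: Δl = 2.3/cos44.1° = 3.203 m; N'_4 = 55·cos44.1° − 6·3.203 = 20.3; c'Δl = 11.21; W sinα = 38.3
Σc'Δl = 35.6 kN/m; ΣN' = 292.6 kN/m; ΣW sinα = 129.6 kN/m
Resisting = 35.6 + 292.6·tan26.6° = 35.6 + 146.5 = 182.1 kN/m
FS = 182.1 / 129.6 = 1.405

FS = 1.41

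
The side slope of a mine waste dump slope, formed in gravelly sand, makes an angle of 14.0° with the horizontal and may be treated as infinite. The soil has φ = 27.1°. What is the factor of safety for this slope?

FS = 2.05

For a dry cohesionless infinite slope the factor of safety is FS = tanφ / tanβ.
FS = tan27.1° / tan14.0° = 0.5117 / 0.2493 = 2.052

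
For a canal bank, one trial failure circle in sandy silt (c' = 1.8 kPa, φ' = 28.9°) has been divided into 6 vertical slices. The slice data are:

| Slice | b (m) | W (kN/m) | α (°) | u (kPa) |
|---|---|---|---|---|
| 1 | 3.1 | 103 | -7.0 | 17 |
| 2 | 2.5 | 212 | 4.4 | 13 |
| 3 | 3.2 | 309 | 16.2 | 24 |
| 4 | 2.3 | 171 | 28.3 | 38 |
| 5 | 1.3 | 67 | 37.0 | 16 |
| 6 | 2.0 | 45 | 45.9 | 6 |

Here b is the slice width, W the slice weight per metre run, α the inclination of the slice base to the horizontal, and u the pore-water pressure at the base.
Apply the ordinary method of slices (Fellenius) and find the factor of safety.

FS = 1.34

Ordinary method of slices: FS = Σ[c'·Δl_i + (W_i cosα_i − u_i·Δl_i)·tanφ'] / Σ W_i sinα_i, with Δl_i = b_i / cosα_i.
Slice 1: Δl = 3.1/cos(-7.0°) = 3.123 m; N'_1 = 103·cos(-7.0°) − 17·3.123 = 49.1; c'Δl = 5.62; W sinα = -12.6
Slice 2: Δl = 2.5/cos4.4° = 2.507 m; N'_2 = 212·cos4.4° − 13·2.507 = 178.8; c'Δl = 4.51; W sinα = 16.3
Slice 3: Δl = 3.2/cos16.2° = 3.332 m; N'_3 = 309·cos16.2° − 24·3.332 = 216.8; c'Δl = 6.00; W sinα = 86.2
Slice 4: Δl = 2.3/cos28.3° = 2.612 m; N'_4 = 171·cos28.3° − 38·2.612 = 51.3; c'Δl = 4.70; W sinα = 81.1
Slice 5: Δl = 1.3/cos37.0° = 1.628 m; N'_5 = 67·cos37.0° − 16·1.628 = 27.5; c'Δl = 2.93; W sinα = 40.3
Slice 6: Δl = 2.0/cos45.9° = 2.874 m; N'_6 = 45·cos45.9° − 6·2.874 = 14.1; c'Δl = 5.17; W sinα = 32.3
Σc'Δl = 28.9 kN/m; ΣN' = 537.5 kN/m; ΣW sinα = 243.6 kN/m
Resisting = 28.9 + 537.5·tan28.9° = 28.9 + 296.7 = 325.7 kN/m
FS = 325.7 / 243.6 = 1.337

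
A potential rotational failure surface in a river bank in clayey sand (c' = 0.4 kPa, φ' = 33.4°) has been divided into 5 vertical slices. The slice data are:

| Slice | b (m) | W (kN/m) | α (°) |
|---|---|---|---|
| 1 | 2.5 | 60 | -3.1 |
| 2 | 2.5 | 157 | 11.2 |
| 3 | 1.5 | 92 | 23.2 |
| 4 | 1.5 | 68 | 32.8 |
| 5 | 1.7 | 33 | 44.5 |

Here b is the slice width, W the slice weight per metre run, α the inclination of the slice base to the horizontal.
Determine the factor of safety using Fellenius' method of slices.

FS = 2.06

Ordinary method of slices: FS = Σ[c'·Δl_i + (W_i cosα_i)·tanφ'] / Σ W_i sinα_i, with Δl_i = b_i / cosα_i.
Slice 1: Δl = 2.5/cos(-3.1°) = 2.504 m; N'_1 = 60·cos(-3.1°) = 59.9; c'Δl = 1.00; W sinα = -3.2
Slice 2: Δl = 2.5/cos11.2° = 2.549 m; N'_2 = 157·cos11.2° = 154.0; c'Δl = 1.02; W sinα = 30.5
Slice 3: Δl = 1.5/cos23.2° = 1.632 m; N'_3 = 92·cos23.2° = 84.6; c'Δl = 0.65; W sinα = 36.2
Slice 4: Δl = 1.5/cos32.8° = 1.785 m; N'_4 = 68·cos32.8° = 57.2; c'Δl = 0.71; W sinα = 36.8
Slice 5: Δl = 1.7/cos44.5° = 2.383 m; N'_5 = 33·cos44.5° = 23.5; c'Δl = 0.95; W sinα = 23.1
Σc'Δl = 4.3 kN/m; ΣN' = 379.2 kN/m; ΣW sinα = 123.5 kN/m
Resisting = 4.3 + 379.2·tan33.4° = 4.3 + 250.0 = 254.4 kN/m
FS = 254.4 / 123.5 = 2.060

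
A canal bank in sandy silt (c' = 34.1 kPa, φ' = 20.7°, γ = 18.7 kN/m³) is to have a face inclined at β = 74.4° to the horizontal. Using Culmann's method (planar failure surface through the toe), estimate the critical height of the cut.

H_c = 16.11 m

Culmann's analysis gives the critical failure plane at α_cr = (β + φ')/2 = (74.4 + 20.7)/2 = 47.6°, and the critical height
H_c = (4c'/γ) · sinβ cosφ' / [1 − cos(β − φ')]
    = (4·34.1/18.7) · sin74.4°·cos20.7° / [1 − cos(53.7°)]
    = 7.294 · 0.9632·0.9354 / [1 − 0.5920]
    = 7.294 · 0.9010 / 0.4080
    = 16.11 m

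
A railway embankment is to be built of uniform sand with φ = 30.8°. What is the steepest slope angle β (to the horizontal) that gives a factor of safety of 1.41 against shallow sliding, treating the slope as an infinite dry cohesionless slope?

β = 22.9°

For an infinite dry cohesionless slope FS = tanφ/tanβ, so tanβ = tanφ / FS.
tanβ = tan30.8° / 1.41 = 0.5961 / 1.41 = 0.4228
β = arctan(0.4228) = 22.92°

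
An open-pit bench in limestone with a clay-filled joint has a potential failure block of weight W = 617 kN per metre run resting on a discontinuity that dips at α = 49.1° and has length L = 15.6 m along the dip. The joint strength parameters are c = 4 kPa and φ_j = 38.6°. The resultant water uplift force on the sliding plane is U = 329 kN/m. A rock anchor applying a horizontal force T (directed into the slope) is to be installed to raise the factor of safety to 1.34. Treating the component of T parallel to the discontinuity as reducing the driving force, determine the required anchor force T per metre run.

T = 339 kN/m

Resolving forces along and normal to the sliding plane, with the horizontal anchor force T adding T·sinα to the effective normal force and T·cosα acting up the plane against the driving force:
FS = [cL + (W cosα − U + T sinα) tanφ_j] / [W sinα − T cosα]
Without the anchor: N' = 75.0 kN/m, driving T_d = 466.4 kN/m, resisting R = 4·15.6 + 75.0·tan38.6° = 122.3 kN/m, FS = 0.26.
Setting FS = 1.34 and solving for T:
1.34·(466.4 − T cos49.1°) = 122.3 + T sin49.1°·tan38.6°
T·(sin49.1°·tan38.6° + 1.34·cos49.1°) = 1.34·466.4 − 122.3
T·(0.7559·0.7983 + 1.34·0.6547) = 624.9 − 122.3 = 502.7
T·1.4807 = 502.7
T = 339.5 kN/m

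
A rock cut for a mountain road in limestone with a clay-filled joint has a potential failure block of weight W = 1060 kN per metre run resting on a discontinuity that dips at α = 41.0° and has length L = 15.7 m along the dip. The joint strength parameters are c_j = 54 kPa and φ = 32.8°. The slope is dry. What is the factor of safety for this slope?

Resolving the block weight along and normal to the plane and applying the Mohr–Coulomb strength on the joint:
N' = W cosα = 1060·cos41.0° = 800.0 kN/m
Driving force T = W sinα = 1060·sin41.0° = 695.4 kN/m
Resisting force R = c_j·L + N'·tanφ = 54·15.7 + 800.0·tan32.8° = 847.8 + 515.6 = 1363.4 kN/m
FS = R / T = 1363.4 / 695.4 = 1.960

FS = 1.96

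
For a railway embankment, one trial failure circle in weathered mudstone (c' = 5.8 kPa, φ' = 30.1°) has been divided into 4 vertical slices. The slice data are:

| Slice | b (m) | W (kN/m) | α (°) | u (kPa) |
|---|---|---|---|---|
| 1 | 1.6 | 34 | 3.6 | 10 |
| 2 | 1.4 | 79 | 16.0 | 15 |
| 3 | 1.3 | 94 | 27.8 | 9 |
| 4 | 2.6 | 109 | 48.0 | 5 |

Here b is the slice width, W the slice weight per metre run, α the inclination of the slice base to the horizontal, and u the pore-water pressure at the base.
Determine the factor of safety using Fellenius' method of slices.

Ordinary method of slices: FS = Σ[c'·Δl_i + (W_i cosα_i − u_i·Δl_i)·tanφ'] / Σ W_i sinα_i, with Δl_i = b_i / cosα_i.
Slice 1: Δl = 1.6/cos3.6° = 1.603 m; N'_1 = 34·cos3.6° − 10·1.603 = 17.9; c'Δl = 9.30; W sinα = 2.1
Slice 2: Δl = 1.4/cos16.0° = 1.456 m; N'_2 = 79·cos16.0° − 15·1.456 = 54.1; c'Δl = 8.45; W sinα = 21.8
Slice 3: Δl = 1.3/cos27.8° = 1.470 m; N'_3 = 94·cos27.8° − 9·1.470 = 69.9; c'Δl = 8.52; W sinα = 43.8
Slice 4: Δl = 2.6/cos48.0° = 3.886 m; N'_4 = 109·cos48.0° − 5·3.886 = 53.5; c'Δl = 22.54; W sinα = 81.0
Σc'Δl = 48.8 kN/m; ΣN' = 195.4 kN/m; ΣW sinα = 148.8 kN/m
Resisting = 48.8 + 195.4·tan30.1° = 48.8 + 113.3 = 162.1 kN/m
FS = 162.1 / 148.8 = 1.090

FS = 1.09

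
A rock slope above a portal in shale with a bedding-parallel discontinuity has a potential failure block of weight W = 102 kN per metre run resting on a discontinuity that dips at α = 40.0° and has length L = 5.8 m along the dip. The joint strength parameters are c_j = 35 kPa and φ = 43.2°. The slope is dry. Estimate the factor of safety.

Resolving the block weight along and normal to the plane and applying the Mohr–Coulomb strength on the joint:
N' = W cosα = 102·cos40.0° = 78.1 kN/m
Driving force T = W sinα = 102·sin40.0° = 65.6 kN/m
Resisting force R = c_j·L + N'·tanφ = 35·5.8 + 78.1·tan43.2° = 203.0 + 73.4 = 276.4 kN/m
FS = R / T = 276.4 / 65.6 = 4.215

FS = 4.22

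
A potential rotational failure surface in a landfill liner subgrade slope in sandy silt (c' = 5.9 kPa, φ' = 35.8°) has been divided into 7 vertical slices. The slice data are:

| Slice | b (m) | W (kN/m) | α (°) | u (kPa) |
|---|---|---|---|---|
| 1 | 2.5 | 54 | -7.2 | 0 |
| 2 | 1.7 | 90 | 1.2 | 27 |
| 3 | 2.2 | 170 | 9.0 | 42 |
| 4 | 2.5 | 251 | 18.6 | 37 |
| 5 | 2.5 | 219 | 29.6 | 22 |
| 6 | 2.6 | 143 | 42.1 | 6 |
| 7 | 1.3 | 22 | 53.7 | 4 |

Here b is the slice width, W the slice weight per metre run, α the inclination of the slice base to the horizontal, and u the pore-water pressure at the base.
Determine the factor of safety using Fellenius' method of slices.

Ordinary method of slices: FS = Σ[c'·Δl_i + (W_i cosα_i − u_i·Δl_i)·tanφ'] / Σ W_i sinα_i, with Δl_i = b_i / cosα_i.
Slice 1: Δl = 2.5/cos(-7.2°) = 2.520 m; N'_1 = 54·cos(-7.2°) − 0·2.520 = 53.6; c'Δl = 14.87; W sinα = -6.8
Slice 2: Δl = 1.7/cos1.2° = 1.700 m; N'_2 = 90·cos1.2° − 27·1.700 = 44.1; c'Δl = 10.03; W sinα = 1.9
Slice 3: Δl = 2.2/cos9.0° = 2.227 m; N'_3 = 170·cos9.0° − 42·2.227 = 74.4; c'Δl = 13.14; W sinα = 26.6
Slice 4: Δl = 2.5/cos18.6° = 2.638 m; N'_4 = 251·cos18.6° − 37·2.638 = 140.3; c'Δl = 15.56; W sinα = 80.1
Slice 5: Δl = 2.5/cos29.6° = 2.875 m; N'_5 = 219·cos29.6° − 22·2.875 = 127.2; c'Δl = 16.96; W sinα = 108.2
Slice 6: Δl = 2.6/cos42.1° = 3.504 m; N'_6 = 143·cos42.1° − 6·3.504 = 85.1; c'Δl = 20.67; W sinα = 95.9
Slice 7: Δl = 1.3/cos53.7° = 2.196 m; N'_7 = 22·cos53.7° − 4·2.196 = 4.2; c'Δl = 12.96; W sinα = 17.7
Σc'Δl = 104.2 kN/m; ΣN' = 528.8 kN/m; ΣW sinα = 323.5 kN/m
Resisting = 104.2 + 528.8·tan35.8° = 104.2 + 381.4 = 485.6 kN/m
FS = 485.6 / 323.5 = 1.501

FS = 1.50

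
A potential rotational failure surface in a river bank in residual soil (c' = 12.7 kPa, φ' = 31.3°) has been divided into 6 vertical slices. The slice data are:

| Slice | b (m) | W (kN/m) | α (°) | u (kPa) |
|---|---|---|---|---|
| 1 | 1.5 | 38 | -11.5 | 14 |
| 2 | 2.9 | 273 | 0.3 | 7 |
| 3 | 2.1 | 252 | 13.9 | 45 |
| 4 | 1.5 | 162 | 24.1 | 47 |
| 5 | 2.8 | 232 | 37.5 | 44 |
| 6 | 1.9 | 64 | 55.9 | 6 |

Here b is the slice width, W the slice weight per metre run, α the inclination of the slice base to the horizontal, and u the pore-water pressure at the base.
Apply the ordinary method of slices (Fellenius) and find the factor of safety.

Ordinary method of slices: FS = Σ[c'·Δl_i + (W_i cosα_i − u_i·Δl_i)·tanφ'] / Σ W_i sinα_i, with Δl_i = b_i / cosα_i.
Slice 1: Δl = 1.5/cos(-11.5°) = 1.531 m; N'_1 = 38·cos(-11.5°) − 14·1.531 = 15.8; c'Δl = 19.44; W sinα = -7.6
Slice 2: Δl = 2.9/cos0.3° = 2.900 m; N'_2 = 273·cos0.3° − 7·2.900 = 252.7; c'Δl = 36.83; W sinα = 1.4
Slice 3: Δl = 2.1/cos13.9° = 2.163 m; N'_3 = 252·cos13.9° − 45·2.163 = 147.3; c'Δl = 27.47; W sinα = 60.5
Slice 4: Δl = 1.5/cos24.1° = 1.643 m; N'_4 = 162·cos24.1° − 47·1.643 = 70.6; c'Δl = 20.87; W sinα = 66.1
Slice 5: Δl = 2.8/cos37.5° = 3.529 m; N'_5 = 232·cos37.5° − 44·3.529 = 28.8; c'Δl = 44.82; W sinα = 141.2
Slice 6: Δl = 1.9/cos55.9° = 3.389 m; N'_6 = 64·cos55.9° − 6·3.389 = 15.5; c'Δl = 43.04; W sinα = 53.0
Σc'Δl = 192.5 kN/m; ΣN' = 530.7 kN/m; ΣW sinα = 314.8 kN/m
Resisting = 192.5 + 530.7·tan31.3° = 192.5 + 322.7 = 515.2 kN/m
FS = 515.2 / 314.8 = 1.637

FS = 1.64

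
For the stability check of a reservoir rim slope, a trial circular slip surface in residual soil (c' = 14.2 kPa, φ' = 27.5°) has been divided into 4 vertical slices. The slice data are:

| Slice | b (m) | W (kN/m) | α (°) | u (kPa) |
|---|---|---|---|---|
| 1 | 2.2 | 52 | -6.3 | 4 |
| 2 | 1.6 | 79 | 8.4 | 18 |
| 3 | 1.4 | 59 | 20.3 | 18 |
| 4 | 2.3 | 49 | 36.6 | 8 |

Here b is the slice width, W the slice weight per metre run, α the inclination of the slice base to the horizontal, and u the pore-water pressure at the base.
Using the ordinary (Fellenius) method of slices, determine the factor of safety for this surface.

Ordinary method of slices: FS = Σ[c'·Δl_i + (W_i cosα_i − u_i·Δl_i)·tanφ'] / Σ W_i sinα_i, with Δl_i = b_i / cosα_i.
Slice 1: Δl = 2.2/cos(-6.3°) = 2.213 m; N'_1 = 52·cos(-6.3°) − 4·2.213 = 42.8; c'Δl = 31.43; W sinα = -5.7
Slice 2: Δl = 1.6/cos8.4° = 1.617 m; N'_2 = 79·cos8.4° − 18·1.617 = 49.0; c'Δl = 22.97; W sinα = 11.5
Slice 3: Δl = 1.4/cos20.3° = 1.493 m; N'_3 = 59·cos20.3° − 18·1.493 = 28.5; c'Δl = 21.20; W sinα = 20.5
Slice 4: Δl = 2.3/cos36.6° = 2.865 m; N'_4 = 49·cos36.6° − 8·2.865 = 16.4; c'Δl = 40.68; W sinα = 29.2
Σc'Δl = 116.3 kN/m; ΣN' = 136.8 kN/m; ΣW sinα = 55.5 kN/m
Resisting = 116.3 + 136.8·tan27.5° = 116.3 + 71.2 = 187.5 kN/m
FS = 187.5 / 55.5 = 3.377

FS = 3.38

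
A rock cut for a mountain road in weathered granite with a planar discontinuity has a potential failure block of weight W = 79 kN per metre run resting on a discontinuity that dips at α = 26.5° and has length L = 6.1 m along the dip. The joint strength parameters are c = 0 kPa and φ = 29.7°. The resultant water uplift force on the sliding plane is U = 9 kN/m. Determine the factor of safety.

FS = 1.00

Resolving the block weight along and normal to the plane and applying the Mohr–Coulomb strength on the joint:
N' = W cosα − U = 79·cos26.5° − 9 = 61.7 kN/m
Driving force T = W sinα = 79·sin26.5° = 35.2 kN/m
Resisting force R = c·L + N'·tanφ = 0·6.1 + 61.7·tan29.7° = 0.0 + 35.2 = 35.2 kN/m
FS = R / T = 35.2 / 35.2 = 0.998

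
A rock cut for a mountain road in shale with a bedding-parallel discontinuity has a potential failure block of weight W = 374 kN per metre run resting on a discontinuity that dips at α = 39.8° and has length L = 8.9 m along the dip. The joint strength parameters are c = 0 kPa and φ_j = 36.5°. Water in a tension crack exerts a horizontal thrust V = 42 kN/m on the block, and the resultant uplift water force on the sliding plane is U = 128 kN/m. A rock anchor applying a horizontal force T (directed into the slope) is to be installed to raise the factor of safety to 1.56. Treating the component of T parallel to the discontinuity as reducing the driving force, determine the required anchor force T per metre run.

Resolving forces along and normal to the sliding plane, with the horizontal anchor force T adding T·sinα to the effective normal force and T·cosα acting up the plane against the driving force:
FS = [cL + (W cosα − U − V sinα + T sinα) tanφ_j] / [W sinα + V cosα − T cosα]
Without the anchor: N' = 132.5 kN/m, driving T_d = 271.7 kN/m, resisting R = 0·8.9 + 132.5·tan36.5° = 98.0 kN/m, FS = 0.36.
Setting FS = 1.56 and solving for T:
1.56·(271.7 − T cos39.8°) = 98.0 + T sin39.8°·tan36.5°
T·(sin39.8°·tan36.5° + 1.56·cos39.8°) = 1.56·271.7 − 98.0
T·(0.6401·0.7400 + 1.56·0.7683) = 423.8 − 98.0 = 325.8
T·1.6722 = 325.8
T = 194.8 kN/m

T = 195 kN/m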